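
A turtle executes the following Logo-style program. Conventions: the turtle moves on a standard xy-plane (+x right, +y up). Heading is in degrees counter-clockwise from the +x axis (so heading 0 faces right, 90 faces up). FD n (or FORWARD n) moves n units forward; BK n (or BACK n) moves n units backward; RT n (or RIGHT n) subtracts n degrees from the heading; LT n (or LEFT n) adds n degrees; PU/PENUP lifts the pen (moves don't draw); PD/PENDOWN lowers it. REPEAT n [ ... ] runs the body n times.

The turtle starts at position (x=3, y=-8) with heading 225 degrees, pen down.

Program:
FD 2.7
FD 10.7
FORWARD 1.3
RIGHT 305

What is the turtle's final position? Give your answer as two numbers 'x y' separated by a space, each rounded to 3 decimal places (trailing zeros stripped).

Answer: -7.394 -18.394

Derivation:
Executing turtle program step by step:
Start: pos=(3,-8), heading=225, pen down
FD 2.7: (3,-8) -> (1.091,-9.909) [heading=225, draw]
FD 10.7: (1.091,-9.909) -> (-6.475,-17.475) [heading=225, draw]
FD 1.3: (-6.475,-17.475) -> (-7.394,-18.394) [heading=225, draw]
RT 305: heading 225 -> 280
Final: pos=(-7.394,-18.394), heading=280, 3 segment(s) drawn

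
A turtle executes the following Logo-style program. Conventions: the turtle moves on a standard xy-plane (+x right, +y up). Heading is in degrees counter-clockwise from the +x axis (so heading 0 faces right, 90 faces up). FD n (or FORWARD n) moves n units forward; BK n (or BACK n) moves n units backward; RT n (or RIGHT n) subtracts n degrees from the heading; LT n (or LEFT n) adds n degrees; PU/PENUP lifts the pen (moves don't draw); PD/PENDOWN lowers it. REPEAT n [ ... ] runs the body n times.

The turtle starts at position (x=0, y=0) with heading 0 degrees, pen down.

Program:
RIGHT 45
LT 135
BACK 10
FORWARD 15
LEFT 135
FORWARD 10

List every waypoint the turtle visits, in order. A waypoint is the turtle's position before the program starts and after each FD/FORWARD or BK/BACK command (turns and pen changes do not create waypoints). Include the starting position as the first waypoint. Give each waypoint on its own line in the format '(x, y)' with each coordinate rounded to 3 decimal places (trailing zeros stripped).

Executing turtle program step by step:
Start: pos=(0,0), heading=0, pen down
RT 45: heading 0 -> 315
LT 135: heading 315 -> 90
BK 10: (0,0) -> (0,-10) [heading=90, draw]
FD 15: (0,-10) -> (0,5) [heading=90, draw]
LT 135: heading 90 -> 225
FD 10: (0,5) -> (-7.071,-2.071) [heading=225, draw]
Final: pos=(-7.071,-2.071), heading=225, 3 segment(s) drawn
Waypoints (4 total):
(0, 0)
(0, -10)
(0, 5)
(-7.071, -2.071)

Answer: (0, 0)
(0, -10)
(0, 5)
(-7.071, -2.071)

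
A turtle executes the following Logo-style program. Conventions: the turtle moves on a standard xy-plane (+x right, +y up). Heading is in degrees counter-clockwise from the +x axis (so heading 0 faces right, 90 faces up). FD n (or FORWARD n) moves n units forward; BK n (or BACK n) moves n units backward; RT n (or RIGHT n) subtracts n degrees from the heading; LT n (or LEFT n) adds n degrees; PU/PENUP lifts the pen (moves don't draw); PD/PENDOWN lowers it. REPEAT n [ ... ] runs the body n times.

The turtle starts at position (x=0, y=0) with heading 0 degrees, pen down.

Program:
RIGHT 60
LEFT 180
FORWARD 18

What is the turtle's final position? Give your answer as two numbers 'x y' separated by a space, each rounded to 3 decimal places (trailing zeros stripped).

Executing turtle program step by step:
Start: pos=(0,0), heading=0, pen down
RT 60: heading 0 -> 300
LT 180: heading 300 -> 120
FD 18: (0,0) -> (-9,15.588) [heading=120, draw]
Final: pos=(-9,15.588), heading=120, 1 segment(s) drawn

Answer: -9 15.588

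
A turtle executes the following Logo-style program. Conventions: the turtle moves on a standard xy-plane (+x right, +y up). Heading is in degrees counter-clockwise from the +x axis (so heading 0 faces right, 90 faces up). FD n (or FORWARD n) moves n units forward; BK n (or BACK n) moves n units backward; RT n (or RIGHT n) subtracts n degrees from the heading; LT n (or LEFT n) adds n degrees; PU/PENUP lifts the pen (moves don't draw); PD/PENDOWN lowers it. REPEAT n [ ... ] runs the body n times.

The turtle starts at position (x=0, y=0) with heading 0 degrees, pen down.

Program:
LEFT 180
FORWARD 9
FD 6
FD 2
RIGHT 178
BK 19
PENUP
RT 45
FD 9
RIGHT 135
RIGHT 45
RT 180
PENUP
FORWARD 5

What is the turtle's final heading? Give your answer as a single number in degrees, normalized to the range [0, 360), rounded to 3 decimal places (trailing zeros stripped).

Executing turtle program step by step:
Start: pos=(0,0), heading=0, pen down
LT 180: heading 0 -> 180
FD 9: (0,0) -> (-9,0) [heading=180, draw]
FD 6: (-9,0) -> (-15,0) [heading=180, draw]
FD 2: (-15,0) -> (-17,0) [heading=180, draw]
RT 178: heading 180 -> 2
BK 19: (-17,0) -> (-35.988,-0.663) [heading=2, draw]
PU: pen up
RT 45: heading 2 -> 317
FD 9: (-35.988,-0.663) -> (-29.406,-6.801) [heading=317, move]
RT 135: heading 317 -> 182
RT 45: heading 182 -> 137
RT 180: heading 137 -> 317
PU: pen up
FD 5: (-29.406,-6.801) -> (-25.749,-10.211) [heading=317, move]
Final: pos=(-25.749,-10.211), heading=317, 4 segment(s) drawn

Answer: 317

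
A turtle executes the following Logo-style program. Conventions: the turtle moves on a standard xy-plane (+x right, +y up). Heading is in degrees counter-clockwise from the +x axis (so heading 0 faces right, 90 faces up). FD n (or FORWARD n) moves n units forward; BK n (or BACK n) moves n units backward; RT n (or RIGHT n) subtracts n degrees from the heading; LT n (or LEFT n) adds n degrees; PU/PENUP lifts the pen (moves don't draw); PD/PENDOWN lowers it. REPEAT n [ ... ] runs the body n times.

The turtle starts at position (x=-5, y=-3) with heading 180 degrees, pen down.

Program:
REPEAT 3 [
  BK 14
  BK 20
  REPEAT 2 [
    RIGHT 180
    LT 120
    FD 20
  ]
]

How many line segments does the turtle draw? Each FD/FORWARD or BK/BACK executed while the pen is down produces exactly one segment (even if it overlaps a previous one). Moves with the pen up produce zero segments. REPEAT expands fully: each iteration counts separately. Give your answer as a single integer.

Answer: 12

Derivation:
Executing turtle program step by step:
Start: pos=(-5,-3), heading=180, pen down
REPEAT 3 [
  -- iteration 1/3 --
  BK 14: (-5,-3) -> (9,-3) [heading=180, draw]
  BK 20: (9,-3) -> (29,-3) [heading=180, draw]
  REPEAT 2 [
    -- iteration 1/2 --
    RT 180: heading 180 -> 0
    LT 120: heading 0 -> 120
    FD 20: (29,-3) -> (19,14.321) [heading=120, draw]
    -- iteration 2/2 --
    RT 180: heading 120 -> 300
    LT 120: heading 300 -> 60
    FD 20: (19,14.321) -> (29,31.641) [heading=60, draw]
  ]
  -- iteration 2/3 --
  BK 14: (29,31.641) -> (22,19.517) [heading=60, draw]
  BK 20: (22,19.517) -> (12,2.196) [heading=60, draw]
  REPEAT 2 [
    -- iteration 1/2 --
    RT 180: heading 60 -> 240
    LT 120: heading 240 -> 0
    FD 20: (12,2.196) -> (32,2.196) [heading=0, draw]
    -- iteration 2/2 --
    RT 180: heading 0 -> 180
    LT 120: heading 180 -> 300
    FD 20: (32,2.196) -> (42,-15.124) [heading=300, draw]
  ]
  -- iteration 3/3 --
  BK 14: (42,-15.124) -> (35,-3) [heading=300, draw]
  BK 20: (35,-3) -> (25,14.321) [heading=300, draw]
  REPEAT 2 [
    -- iteration 1/2 --
    RT 180: heading 300 -> 120
    LT 120: heading 120 -> 240
    FD 20: (25,14.321) -> (15,-3) [heading=240, draw]
    -- iteration 2/2 --
    RT 180: heading 240 -> 60
    LT 120: heading 60 -> 180
    FD 20: (15,-3) -> (-5,-3) [heading=180, draw]
  ]
]
Final: pos=(-5,-3), heading=180, 12 segment(s) drawn
Segments drawn: 12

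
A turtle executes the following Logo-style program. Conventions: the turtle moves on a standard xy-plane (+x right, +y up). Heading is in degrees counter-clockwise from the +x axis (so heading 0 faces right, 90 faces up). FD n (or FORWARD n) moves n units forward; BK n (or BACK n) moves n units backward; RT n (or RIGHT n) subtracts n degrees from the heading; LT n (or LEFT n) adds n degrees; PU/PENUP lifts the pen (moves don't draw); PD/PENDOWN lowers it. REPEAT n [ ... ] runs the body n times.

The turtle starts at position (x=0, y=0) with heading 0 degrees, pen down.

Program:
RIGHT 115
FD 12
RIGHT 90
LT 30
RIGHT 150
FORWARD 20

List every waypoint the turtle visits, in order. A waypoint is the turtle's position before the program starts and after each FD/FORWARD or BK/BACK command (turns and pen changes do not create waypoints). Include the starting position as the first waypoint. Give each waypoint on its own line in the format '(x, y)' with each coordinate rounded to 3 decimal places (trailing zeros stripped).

Answer: (0, 0)
(-5.071, -10.876)
(11.312, 0.596)

Derivation:
Executing turtle program step by step:
Start: pos=(0,0), heading=0, pen down
RT 115: heading 0 -> 245
FD 12: (0,0) -> (-5.071,-10.876) [heading=245, draw]
RT 90: heading 245 -> 155
LT 30: heading 155 -> 185
RT 150: heading 185 -> 35
FD 20: (-5.071,-10.876) -> (11.312,0.596) [heading=35, draw]
Final: pos=(11.312,0.596), heading=35, 2 segment(s) drawn
Waypoints (3 total):
(0, 0)
(-5.071, -10.876)
(11.312, 0.596)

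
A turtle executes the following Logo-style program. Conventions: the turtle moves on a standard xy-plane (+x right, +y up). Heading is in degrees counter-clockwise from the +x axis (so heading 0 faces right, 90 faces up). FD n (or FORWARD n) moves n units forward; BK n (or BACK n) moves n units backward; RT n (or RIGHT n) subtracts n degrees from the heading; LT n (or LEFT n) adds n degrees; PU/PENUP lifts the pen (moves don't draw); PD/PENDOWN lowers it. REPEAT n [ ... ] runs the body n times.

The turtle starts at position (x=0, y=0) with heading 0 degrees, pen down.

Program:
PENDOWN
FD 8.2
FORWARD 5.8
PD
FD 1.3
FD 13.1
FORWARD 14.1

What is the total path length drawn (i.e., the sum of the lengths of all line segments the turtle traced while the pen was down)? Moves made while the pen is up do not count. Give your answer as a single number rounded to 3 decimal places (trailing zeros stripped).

Executing turtle program step by step:
Start: pos=(0,0), heading=0, pen down
PD: pen down
FD 8.2: (0,0) -> (8.2,0) [heading=0, draw]
FD 5.8: (8.2,0) -> (14,0) [heading=0, draw]
PD: pen down
FD 1.3: (14,0) -> (15.3,0) [heading=0, draw]
FD 13.1: (15.3,0) -> (28.4,0) [heading=0, draw]
FD 14.1: (28.4,0) -> (42.5,0) [heading=0, draw]
Final: pos=(42.5,0), heading=0, 5 segment(s) drawn

Segment lengths:
  seg 1: (0,0) -> (8.2,0), length = 8.2
  seg 2: (8.2,0) -> (14,0), length = 5.8
  seg 3: (14,0) -> (15.3,0), length = 1.3
  seg 4: (15.3,0) -> (28.4,0), length = 13.1
  seg 5: (28.4,0) -> (42.5,0), length = 14.1
Total = 42.5

Answer: 42.5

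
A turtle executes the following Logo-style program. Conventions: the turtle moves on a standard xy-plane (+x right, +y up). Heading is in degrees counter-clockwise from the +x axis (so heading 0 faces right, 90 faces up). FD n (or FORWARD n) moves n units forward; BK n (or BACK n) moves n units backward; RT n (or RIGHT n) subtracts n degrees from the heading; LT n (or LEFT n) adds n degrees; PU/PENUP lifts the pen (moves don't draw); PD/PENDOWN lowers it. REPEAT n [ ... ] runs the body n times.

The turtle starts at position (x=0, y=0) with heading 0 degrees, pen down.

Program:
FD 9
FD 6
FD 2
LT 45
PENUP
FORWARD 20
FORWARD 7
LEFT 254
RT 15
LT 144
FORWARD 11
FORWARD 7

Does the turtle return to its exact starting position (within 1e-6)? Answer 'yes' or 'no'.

Executing turtle program step by step:
Start: pos=(0,0), heading=0, pen down
FD 9: (0,0) -> (9,0) [heading=0, draw]
FD 6: (9,0) -> (15,0) [heading=0, draw]
FD 2: (15,0) -> (17,0) [heading=0, draw]
LT 45: heading 0 -> 45
PU: pen up
FD 20: (17,0) -> (31.142,14.142) [heading=45, move]
FD 7: (31.142,14.142) -> (36.092,19.092) [heading=45, move]
LT 254: heading 45 -> 299
RT 15: heading 299 -> 284
LT 144: heading 284 -> 68
FD 11: (36.092,19.092) -> (40.213,29.291) [heading=68, move]
FD 7: (40.213,29.291) -> (42.835,35.781) [heading=68, move]
Final: pos=(42.835,35.781), heading=68, 3 segment(s) drawn

Start position: (0, 0)
Final position: (42.835, 35.781)
Distance = 55.813; >= 1e-6 -> NOT closed

Answer: no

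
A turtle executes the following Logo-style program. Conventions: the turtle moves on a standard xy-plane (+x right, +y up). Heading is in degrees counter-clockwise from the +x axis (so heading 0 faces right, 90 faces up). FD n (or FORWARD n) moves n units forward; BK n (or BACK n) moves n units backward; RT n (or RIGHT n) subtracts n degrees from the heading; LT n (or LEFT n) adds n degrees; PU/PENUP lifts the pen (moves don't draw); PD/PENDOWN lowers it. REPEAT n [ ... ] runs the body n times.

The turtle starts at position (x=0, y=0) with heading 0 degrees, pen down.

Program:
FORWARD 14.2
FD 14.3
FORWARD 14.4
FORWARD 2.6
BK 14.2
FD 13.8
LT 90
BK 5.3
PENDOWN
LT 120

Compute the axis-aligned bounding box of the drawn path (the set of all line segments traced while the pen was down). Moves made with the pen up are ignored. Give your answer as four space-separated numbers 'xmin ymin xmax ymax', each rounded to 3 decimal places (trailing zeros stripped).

Executing turtle program step by step:
Start: pos=(0,0), heading=0, pen down
FD 14.2: (0,0) -> (14.2,0) [heading=0, draw]
FD 14.3: (14.2,0) -> (28.5,0) [heading=0, draw]
FD 14.4: (28.5,0) -> (42.9,0) [heading=0, draw]
FD 2.6: (42.9,0) -> (45.5,0) [heading=0, draw]
BK 14.2: (45.5,0) -> (31.3,0) [heading=0, draw]
FD 13.8: (31.3,0) -> (45.1,0) [heading=0, draw]
LT 90: heading 0 -> 90
BK 5.3: (45.1,0) -> (45.1,-5.3) [heading=90, draw]
PD: pen down
LT 120: heading 90 -> 210
Final: pos=(45.1,-5.3), heading=210, 7 segment(s) drawn

Segment endpoints: x in {0, 14.2, 28.5, 31.3, 42.9, 45.1, 45.5}, y in {-5.3, 0}
xmin=0, ymin=-5.3, xmax=45.5, ymax=0

Answer: 0 -5.3 45.5 0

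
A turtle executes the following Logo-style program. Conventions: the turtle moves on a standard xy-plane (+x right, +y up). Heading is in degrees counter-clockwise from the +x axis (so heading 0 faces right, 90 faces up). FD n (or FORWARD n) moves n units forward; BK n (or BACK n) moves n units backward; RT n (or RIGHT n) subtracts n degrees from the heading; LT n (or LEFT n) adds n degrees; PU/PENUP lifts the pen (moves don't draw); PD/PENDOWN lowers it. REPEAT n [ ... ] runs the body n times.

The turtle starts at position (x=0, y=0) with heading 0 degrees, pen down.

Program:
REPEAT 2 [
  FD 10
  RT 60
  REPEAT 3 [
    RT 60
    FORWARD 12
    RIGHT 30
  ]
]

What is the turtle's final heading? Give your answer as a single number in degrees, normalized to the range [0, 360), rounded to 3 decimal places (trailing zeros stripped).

Executing turtle program step by step:
Start: pos=(0,0), heading=0, pen down
REPEAT 2 [
  -- iteration 1/2 --
  FD 10: (0,0) -> (10,0) [heading=0, draw]
  RT 60: heading 0 -> 300
  REPEAT 3 [
    -- iteration 1/3 --
    RT 60: heading 300 -> 240
    FD 12: (10,0) -> (4,-10.392) [heading=240, draw]
    RT 30: heading 240 -> 210
    -- iteration 2/3 --
    RT 60: heading 210 -> 150
    FD 12: (4,-10.392) -> (-6.392,-4.392) [heading=150, draw]
    RT 30: heading 150 -> 120
    -- iteration 3/3 --
    RT 60: heading 120 -> 60
    FD 12: (-6.392,-4.392) -> (-0.392,6) [heading=60, draw]
    RT 30: heading 60 -> 30
  ]
  -- iteration 2/2 --
  FD 10: (-0.392,6) -> (8.268,11) [heading=30, draw]
  RT 60: heading 30 -> 330
  REPEAT 3 [
    -- iteration 1/3 --
    RT 60: heading 330 -> 270
    FD 12: (8.268,11) -> (8.268,-1) [heading=270, draw]
    RT 30: heading 270 -> 240
    -- iteration 2/3 --
    RT 60: heading 240 -> 180
    FD 12: (8.268,-1) -> (-3.732,-1) [heading=180, draw]
    RT 30: heading 180 -> 150
    -- iteration 3/3 --
    RT 60: heading 150 -> 90
    FD 12: (-3.732,-1) -> (-3.732,11) [heading=90, draw]
    RT 30: heading 90 -> 60
  ]
]
Final: pos=(-3.732,11), heading=60, 8 segment(s) drawn

Answer: 60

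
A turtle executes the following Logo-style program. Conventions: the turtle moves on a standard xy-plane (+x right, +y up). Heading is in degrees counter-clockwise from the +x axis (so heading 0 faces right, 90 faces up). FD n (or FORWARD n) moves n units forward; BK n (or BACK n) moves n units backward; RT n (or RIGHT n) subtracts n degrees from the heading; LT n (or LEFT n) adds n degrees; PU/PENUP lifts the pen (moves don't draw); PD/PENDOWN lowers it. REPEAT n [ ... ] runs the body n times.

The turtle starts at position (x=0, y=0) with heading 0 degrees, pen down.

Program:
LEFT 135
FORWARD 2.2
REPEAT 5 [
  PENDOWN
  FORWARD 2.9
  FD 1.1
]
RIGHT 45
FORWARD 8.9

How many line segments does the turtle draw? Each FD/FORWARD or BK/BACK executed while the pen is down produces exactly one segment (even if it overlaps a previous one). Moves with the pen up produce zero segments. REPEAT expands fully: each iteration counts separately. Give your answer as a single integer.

Answer: 12

Derivation:
Executing turtle program step by step:
Start: pos=(0,0), heading=0, pen down
LT 135: heading 0 -> 135
FD 2.2: (0,0) -> (-1.556,1.556) [heading=135, draw]
REPEAT 5 [
  -- iteration 1/5 --
  PD: pen down
  FD 2.9: (-1.556,1.556) -> (-3.606,3.606) [heading=135, draw]
  FD 1.1: (-3.606,3.606) -> (-4.384,4.384) [heading=135, draw]
  -- iteration 2/5 --
  PD: pen down
  FD 2.9: (-4.384,4.384) -> (-6.435,6.435) [heading=135, draw]
  FD 1.1: (-6.435,6.435) -> (-7.212,7.212) [heading=135, draw]
  -- iteration 3/5 --
  PD: pen down
  FD 2.9: (-7.212,7.212) -> (-9.263,9.263) [heading=135, draw]
  FD 1.1: (-9.263,9.263) -> (-10.041,10.041) [heading=135, draw]
  -- iteration 4/5 --
  PD: pen down
  FD 2.9: (-10.041,10.041) -> (-12.092,12.092) [heading=135, draw]
  FD 1.1: (-12.092,12.092) -> (-12.869,12.869) [heading=135, draw]
  -- iteration 5/5 --
  PD: pen down
  FD 2.9: (-12.869,12.869) -> (-14.92,14.92) [heading=135, draw]
  FD 1.1: (-14.92,14.92) -> (-15.698,15.698) [heading=135, draw]
]
RT 45: heading 135 -> 90
FD 8.9: (-15.698,15.698) -> (-15.698,24.598) [heading=90, draw]
Final: pos=(-15.698,24.598), heading=90, 12 segment(s) drawn
Segments drawn: 12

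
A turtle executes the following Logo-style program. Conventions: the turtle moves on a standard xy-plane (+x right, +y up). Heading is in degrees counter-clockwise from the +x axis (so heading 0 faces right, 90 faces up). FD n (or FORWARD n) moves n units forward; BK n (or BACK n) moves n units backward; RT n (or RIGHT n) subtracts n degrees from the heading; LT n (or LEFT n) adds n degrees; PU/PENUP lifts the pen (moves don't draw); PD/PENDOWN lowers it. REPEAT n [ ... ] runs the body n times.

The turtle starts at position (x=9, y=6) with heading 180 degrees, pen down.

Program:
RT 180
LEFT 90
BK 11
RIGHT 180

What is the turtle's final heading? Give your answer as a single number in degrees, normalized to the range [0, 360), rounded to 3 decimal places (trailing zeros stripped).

Executing turtle program step by step:
Start: pos=(9,6), heading=180, pen down
RT 180: heading 180 -> 0
LT 90: heading 0 -> 90
BK 11: (9,6) -> (9,-5) [heading=90, draw]
RT 180: heading 90 -> 270
Final: pos=(9,-5), heading=270, 1 segment(s) drawn

Answer: 270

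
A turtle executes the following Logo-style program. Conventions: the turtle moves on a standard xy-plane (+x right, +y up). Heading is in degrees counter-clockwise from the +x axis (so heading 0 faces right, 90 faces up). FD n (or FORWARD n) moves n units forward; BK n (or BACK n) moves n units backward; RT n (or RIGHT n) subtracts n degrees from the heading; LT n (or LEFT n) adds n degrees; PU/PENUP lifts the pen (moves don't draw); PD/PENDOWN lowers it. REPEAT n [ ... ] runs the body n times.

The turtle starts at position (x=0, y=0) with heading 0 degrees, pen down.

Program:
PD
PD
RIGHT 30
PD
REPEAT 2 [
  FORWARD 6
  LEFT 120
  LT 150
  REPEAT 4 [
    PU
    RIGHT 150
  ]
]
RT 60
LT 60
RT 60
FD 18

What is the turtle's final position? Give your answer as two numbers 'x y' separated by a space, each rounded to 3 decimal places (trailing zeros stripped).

Answer: 26.785 -12

Derivation:
Executing turtle program step by step:
Start: pos=(0,0), heading=0, pen down
PD: pen down
PD: pen down
RT 30: heading 0 -> 330
PD: pen down
REPEAT 2 [
  -- iteration 1/2 --
  FD 6: (0,0) -> (5.196,-3) [heading=330, draw]
  LT 120: heading 330 -> 90
  LT 150: heading 90 -> 240
  REPEAT 4 [
    -- iteration 1/4 --
    PU: pen up
    RT 150: heading 240 -> 90
    -- iteration 2/4 --
    PU: pen up
    RT 150: heading 90 -> 300
    -- iteration 3/4 --
    PU: pen up
    RT 150: heading 300 -> 150
    -- iteration 4/4 --
    PU: pen up
    RT 150: heading 150 -> 0
  ]
  -- iteration 2/2 --
  FD 6: (5.196,-3) -> (11.196,-3) [heading=0, move]
  LT 120: heading 0 -> 120
  LT 150: heading 120 -> 270
  REPEAT 4 [
    -- iteration 1/4 --
    PU: pen up
    RT 150: heading 270 -> 120
    -- iteration 2/4 --
    PU: pen up
    RT 150: heading 120 -> 330
    -- iteration 3/4 --
    PU: pen up
    RT 150: heading 330 -> 180
    -- iteration 4/4 --
    PU: pen up
    RT 150: heading 180 -> 30
  ]
]
RT 60: heading 30 -> 330
LT 60: heading 330 -> 30
RT 60: heading 30 -> 330
FD 18: (11.196,-3) -> (26.785,-12) [heading=330, move]
Final: pos=(26.785,-12), heading=330, 1 segment(s) drawn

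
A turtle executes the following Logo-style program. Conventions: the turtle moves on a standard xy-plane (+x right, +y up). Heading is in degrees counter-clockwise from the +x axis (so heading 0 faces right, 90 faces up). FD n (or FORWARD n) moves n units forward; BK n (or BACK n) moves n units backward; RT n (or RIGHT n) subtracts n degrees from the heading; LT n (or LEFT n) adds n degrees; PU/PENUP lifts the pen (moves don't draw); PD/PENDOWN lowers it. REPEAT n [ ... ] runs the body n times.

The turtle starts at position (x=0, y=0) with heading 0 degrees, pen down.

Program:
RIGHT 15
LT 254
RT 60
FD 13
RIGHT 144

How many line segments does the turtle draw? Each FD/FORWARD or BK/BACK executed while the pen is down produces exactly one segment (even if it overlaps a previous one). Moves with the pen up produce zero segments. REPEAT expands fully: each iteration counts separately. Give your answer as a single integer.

Executing turtle program step by step:
Start: pos=(0,0), heading=0, pen down
RT 15: heading 0 -> 345
LT 254: heading 345 -> 239
RT 60: heading 239 -> 179
FD 13: (0,0) -> (-12.998,0.227) [heading=179, draw]
RT 144: heading 179 -> 35
Final: pos=(-12.998,0.227), heading=35, 1 segment(s) drawn
Segments drawn: 1

Answer: 1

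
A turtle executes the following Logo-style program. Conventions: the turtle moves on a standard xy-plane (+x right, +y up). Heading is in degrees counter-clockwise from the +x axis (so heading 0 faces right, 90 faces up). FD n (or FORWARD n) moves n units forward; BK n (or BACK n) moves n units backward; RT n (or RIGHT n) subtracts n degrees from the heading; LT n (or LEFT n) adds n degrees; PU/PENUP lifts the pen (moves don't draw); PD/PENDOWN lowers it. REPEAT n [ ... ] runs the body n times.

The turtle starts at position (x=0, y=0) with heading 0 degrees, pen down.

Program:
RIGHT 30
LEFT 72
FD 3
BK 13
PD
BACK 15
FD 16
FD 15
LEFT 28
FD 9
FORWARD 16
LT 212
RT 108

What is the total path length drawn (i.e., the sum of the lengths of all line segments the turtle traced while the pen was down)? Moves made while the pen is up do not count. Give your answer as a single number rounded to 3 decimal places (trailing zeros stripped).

Answer: 87

Derivation:
Executing turtle program step by step:
Start: pos=(0,0), heading=0, pen down
RT 30: heading 0 -> 330
LT 72: heading 330 -> 42
FD 3: (0,0) -> (2.229,2.007) [heading=42, draw]
BK 13: (2.229,2.007) -> (-7.431,-6.691) [heading=42, draw]
PD: pen down
BK 15: (-7.431,-6.691) -> (-18.579,-16.728) [heading=42, draw]
FD 16: (-18.579,-16.728) -> (-6.688,-6.022) [heading=42, draw]
FD 15: (-6.688,-6.022) -> (4.459,4.015) [heading=42, draw]
LT 28: heading 42 -> 70
FD 9: (4.459,4.015) -> (7.537,12.472) [heading=70, draw]
FD 16: (7.537,12.472) -> (13.009,27.507) [heading=70, draw]
LT 212: heading 70 -> 282
RT 108: heading 282 -> 174
Final: pos=(13.009,27.507), heading=174, 7 segment(s) drawn

Segment lengths:
  seg 1: (0,0) -> (2.229,2.007), length = 3
  seg 2: (2.229,2.007) -> (-7.431,-6.691), length = 13
  seg 3: (-7.431,-6.691) -> (-18.579,-16.728), length = 15
  seg 4: (-18.579,-16.728) -> (-6.688,-6.022), length = 16
  seg 5: (-6.688,-6.022) -> (4.459,4.015), length = 15
  seg 6: (4.459,4.015) -> (7.537,12.472), length = 9
  seg 7: (7.537,12.472) -> (13.009,27.507), length = 16
Total = 87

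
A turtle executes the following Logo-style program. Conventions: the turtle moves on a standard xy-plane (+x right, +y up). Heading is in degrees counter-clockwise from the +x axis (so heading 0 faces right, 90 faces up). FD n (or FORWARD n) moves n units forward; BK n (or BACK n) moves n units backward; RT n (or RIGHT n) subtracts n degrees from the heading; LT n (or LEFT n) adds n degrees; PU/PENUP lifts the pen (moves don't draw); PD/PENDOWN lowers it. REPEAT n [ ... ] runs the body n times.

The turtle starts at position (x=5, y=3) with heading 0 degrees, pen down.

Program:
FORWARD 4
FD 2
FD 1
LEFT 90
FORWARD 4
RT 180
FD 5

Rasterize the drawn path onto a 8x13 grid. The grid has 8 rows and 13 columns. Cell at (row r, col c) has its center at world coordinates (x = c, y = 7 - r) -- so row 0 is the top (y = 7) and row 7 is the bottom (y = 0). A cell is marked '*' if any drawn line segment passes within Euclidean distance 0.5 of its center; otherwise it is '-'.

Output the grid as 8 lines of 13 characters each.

Answer: ------------*
------------*
------------*
------------*
-----********
------------*
-------------
-------------

Derivation:
Segment 0: (5,3) -> (9,3)
Segment 1: (9,3) -> (11,3)
Segment 2: (11,3) -> (12,3)
Segment 3: (12,3) -> (12,7)
Segment 4: (12,7) -> (12,2)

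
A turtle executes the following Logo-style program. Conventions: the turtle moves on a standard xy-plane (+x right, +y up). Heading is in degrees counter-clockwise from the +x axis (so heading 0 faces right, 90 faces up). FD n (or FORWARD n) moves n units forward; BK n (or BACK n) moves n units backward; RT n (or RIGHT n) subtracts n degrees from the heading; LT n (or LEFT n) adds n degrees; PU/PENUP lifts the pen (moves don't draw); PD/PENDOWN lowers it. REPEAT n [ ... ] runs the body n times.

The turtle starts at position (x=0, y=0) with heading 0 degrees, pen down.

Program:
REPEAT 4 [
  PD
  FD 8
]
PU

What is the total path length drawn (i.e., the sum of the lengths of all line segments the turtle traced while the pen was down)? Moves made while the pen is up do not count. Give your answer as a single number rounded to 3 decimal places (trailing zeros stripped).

Answer: 32

Derivation:
Executing turtle program step by step:
Start: pos=(0,0), heading=0, pen down
REPEAT 4 [
  -- iteration 1/4 --
  PD: pen down
  FD 8: (0,0) -> (8,0) [heading=0, draw]
  -- iteration 2/4 --
  PD: pen down
  FD 8: (8,0) -> (16,0) [heading=0, draw]
  -- iteration 3/4 --
  PD: pen down
  FD 8: (16,0) -> (24,0) [heading=0, draw]
  -- iteration 4/4 --
  PD: pen down
  FD 8: (24,0) -> (32,0) [heading=0, draw]
]
PU: pen up
Final: pos=(32,0), heading=0, 4 segment(s) drawn

Segment lengths:
  seg 1: (0,0) -> (8,0), length = 8
  seg 2: (8,0) -> (16,0), length = 8
  seg 3: (16,0) -> (24,0), length = 8
  seg 4: (24,0) -> (32,0), length = 8
Total = 32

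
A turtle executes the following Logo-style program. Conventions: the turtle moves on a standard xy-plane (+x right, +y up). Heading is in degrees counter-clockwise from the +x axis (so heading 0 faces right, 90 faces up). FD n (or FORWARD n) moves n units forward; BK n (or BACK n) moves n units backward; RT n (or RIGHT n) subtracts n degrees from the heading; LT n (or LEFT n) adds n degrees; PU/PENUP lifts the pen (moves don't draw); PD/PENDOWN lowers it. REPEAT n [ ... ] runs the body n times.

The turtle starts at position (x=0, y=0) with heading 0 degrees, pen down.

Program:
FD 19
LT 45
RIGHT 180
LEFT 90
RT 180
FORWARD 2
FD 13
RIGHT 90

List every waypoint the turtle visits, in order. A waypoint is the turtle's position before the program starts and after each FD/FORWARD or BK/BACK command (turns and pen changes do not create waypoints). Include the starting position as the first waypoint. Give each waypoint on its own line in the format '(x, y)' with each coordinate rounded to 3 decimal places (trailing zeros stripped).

Executing turtle program step by step:
Start: pos=(0,0), heading=0, pen down
FD 19: (0,0) -> (19,0) [heading=0, draw]
LT 45: heading 0 -> 45
RT 180: heading 45 -> 225
LT 90: heading 225 -> 315
RT 180: heading 315 -> 135
FD 2: (19,0) -> (17.586,1.414) [heading=135, draw]
FD 13: (17.586,1.414) -> (8.393,10.607) [heading=135, draw]
RT 90: heading 135 -> 45
Final: pos=(8.393,10.607), heading=45, 3 segment(s) drawn
Waypoints (4 total):
(0, 0)
(19, 0)
(17.586, 1.414)
(8.393, 10.607)

Answer: (0, 0)
(19, 0)
(17.586, 1.414)
(8.393, 10.607)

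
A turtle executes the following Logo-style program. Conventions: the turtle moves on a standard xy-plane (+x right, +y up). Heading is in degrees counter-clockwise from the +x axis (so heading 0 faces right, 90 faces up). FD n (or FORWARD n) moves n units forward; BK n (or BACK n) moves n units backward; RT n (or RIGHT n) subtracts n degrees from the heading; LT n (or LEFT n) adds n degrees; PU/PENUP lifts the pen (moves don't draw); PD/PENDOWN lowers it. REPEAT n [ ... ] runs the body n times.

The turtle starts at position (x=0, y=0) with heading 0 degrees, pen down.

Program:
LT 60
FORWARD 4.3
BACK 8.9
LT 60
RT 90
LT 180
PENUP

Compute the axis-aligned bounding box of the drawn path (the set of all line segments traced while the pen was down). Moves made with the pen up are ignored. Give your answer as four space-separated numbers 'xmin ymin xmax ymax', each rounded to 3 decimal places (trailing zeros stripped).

Answer: -2.3 -3.984 2.15 3.724

Derivation:
Executing turtle program step by step:
Start: pos=(0,0), heading=0, pen down
LT 60: heading 0 -> 60
FD 4.3: (0,0) -> (2.15,3.724) [heading=60, draw]
BK 8.9: (2.15,3.724) -> (-2.3,-3.984) [heading=60, draw]
LT 60: heading 60 -> 120
RT 90: heading 120 -> 30
LT 180: heading 30 -> 210
PU: pen up
Final: pos=(-2.3,-3.984), heading=210, 2 segment(s) drawn

Segment endpoints: x in {-2.3, 0, 2.15}, y in {-3.984, 0, 3.724}
xmin=-2.3, ymin=-3.984, xmax=2.15, ymax=3.724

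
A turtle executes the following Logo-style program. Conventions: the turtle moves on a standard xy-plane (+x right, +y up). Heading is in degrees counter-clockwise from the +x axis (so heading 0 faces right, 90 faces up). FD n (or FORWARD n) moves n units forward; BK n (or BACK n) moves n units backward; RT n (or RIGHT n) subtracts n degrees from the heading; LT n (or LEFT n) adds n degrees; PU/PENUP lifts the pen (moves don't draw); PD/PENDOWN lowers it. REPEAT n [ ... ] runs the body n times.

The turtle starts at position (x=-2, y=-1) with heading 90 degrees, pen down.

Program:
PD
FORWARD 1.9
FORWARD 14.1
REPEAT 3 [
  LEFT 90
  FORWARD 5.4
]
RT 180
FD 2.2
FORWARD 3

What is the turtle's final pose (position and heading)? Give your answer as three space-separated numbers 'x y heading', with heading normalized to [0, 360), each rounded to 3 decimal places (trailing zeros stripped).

Executing turtle program step by step:
Start: pos=(-2,-1), heading=90, pen down
PD: pen down
FD 1.9: (-2,-1) -> (-2,0.9) [heading=90, draw]
FD 14.1: (-2,0.9) -> (-2,15) [heading=90, draw]
REPEAT 3 [
  -- iteration 1/3 --
  LT 90: heading 90 -> 180
  FD 5.4: (-2,15) -> (-7.4,15) [heading=180, draw]
  -- iteration 2/3 --
  LT 90: heading 180 -> 270
  FD 5.4: (-7.4,15) -> (-7.4,9.6) [heading=270, draw]
  -- iteration 3/3 --
  LT 90: heading 270 -> 0
  FD 5.4: (-7.4,9.6) -> (-2,9.6) [heading=0, draw]
]
RT 180: heading 0 -> 180
FD 2.2: (-2,9.6) -> (-4.2,9.6) [heading=180, draw]
FD 3: (-4.2,9.6) -> (-7.2,9.6) [heading=180, draw]
Final: pos=(-7.2,9.6), heading=180, 7 segment(s) drawn

Answer: -7.2 9.6 180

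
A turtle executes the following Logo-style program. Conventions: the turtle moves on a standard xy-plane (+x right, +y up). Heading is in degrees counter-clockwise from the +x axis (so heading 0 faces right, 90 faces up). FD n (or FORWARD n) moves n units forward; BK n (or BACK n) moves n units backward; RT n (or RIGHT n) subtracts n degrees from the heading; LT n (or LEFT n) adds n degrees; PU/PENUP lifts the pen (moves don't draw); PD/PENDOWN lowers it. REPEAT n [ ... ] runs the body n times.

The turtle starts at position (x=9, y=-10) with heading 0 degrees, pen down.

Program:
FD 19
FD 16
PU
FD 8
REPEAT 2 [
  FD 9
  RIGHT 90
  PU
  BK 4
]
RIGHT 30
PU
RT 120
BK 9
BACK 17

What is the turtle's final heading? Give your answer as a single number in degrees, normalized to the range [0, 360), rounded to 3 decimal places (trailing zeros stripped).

Answer: 30

Derivation:
Executing turtle program step by step:
Start: pos=(9,-10), heading=0, pen down
FD 19: (9,-10) -> (28,-10) [heading=0, draw]
FD 16: (28,-10) -> (44,-10) [heading=0, draw]
PU: pen up
FD 8: (44,-10) -> (52,-10) [heading=0, move]
REPEAT 2 [
  -- iteration 1/2 --
  FD 9: (52,-10) -> (61,-10) [heading=0, move]
  RT 90: heading 0 -> 270
  PU: pen up
  BK 4: (61,-10) -> (61,-6) [heading=270, move]
  -- iteration 2/2 --
  FD 9: (61,-6) -> (61,-15) [heading=270, move]
  RT 90: heading 270 -> 180
  PU: pen up
  BK 4: (61,-15) -> (65,-15) [heading=180, move]
]
RT 30: heading 180 -> 150
PU: pen up
RT 120: heading 150 -> 30
BK 9: (65,-15) -> (57.206,-19.5) [heading=30, move]
BK 17: (57.206,-19.5) -> (42.483,-28) [heading=30, move]
Final: pos=(42.483,-28), heading=30, 2 segment(s) drawn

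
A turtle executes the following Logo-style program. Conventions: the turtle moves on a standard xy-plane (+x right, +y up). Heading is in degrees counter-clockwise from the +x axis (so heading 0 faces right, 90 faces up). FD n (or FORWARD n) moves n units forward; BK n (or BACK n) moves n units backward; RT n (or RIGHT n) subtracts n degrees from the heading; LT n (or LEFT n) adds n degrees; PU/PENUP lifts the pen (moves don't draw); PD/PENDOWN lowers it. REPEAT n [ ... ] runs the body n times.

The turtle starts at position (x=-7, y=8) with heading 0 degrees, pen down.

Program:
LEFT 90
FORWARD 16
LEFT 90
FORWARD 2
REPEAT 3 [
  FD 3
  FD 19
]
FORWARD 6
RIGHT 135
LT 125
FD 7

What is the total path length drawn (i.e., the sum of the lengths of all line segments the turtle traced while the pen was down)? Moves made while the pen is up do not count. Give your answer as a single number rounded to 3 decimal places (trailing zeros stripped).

Executing turtle program step by step:
Start: pos=(-7,8), heading=0, pen down
LT 90: heading 0 -> 90
FD 16: (-7,8) -> (-7,24) [heading=90, draw]
LT 90: heading 90 -> 180
FD 2: (-7,24) -> (-9,24) [heading=180, draw]
REPEAT 3 [
  -- iteration 1/3 --
  FD 3: (-9,24) -> (-12,24) [heading=180, draw]
  FD 19: (-12,24) -> (-31,24) [heading=180, draw]
  -- iteration 2/3 --
  FD 3: (-31,24) -> (-34,24) [heading=180, draw]
  FD 19: (-34,24) -> (-53,24) [heading=180, draw]
  -- iteration 3/3 --
  FD 3: (-53,24) -> (-56,24) [heading=180, draw]
  FD 19: (-56,24) -> (-75,24) [heading=180, draw]
]
FD 6: (-75,24) -> (-81,24) [heading=180, draw]
RT 135: heading 180 -> 45
LT 125: heading 45 -> 170
FD 7: (-81,24) -> (-87.894,25.216) [heading=170, draw]
Final: pos=(-87.894,25.216), heading=170, 10 segment(s) drawn

Segment lengths:
  seg 1: (-7,8) -> (-7,24), length = 16
  seg 2: (-7,24) -> (-9,24), length = 2
  seg 3: (-9,24) -> (-12,24), length = 3
  seg 4: (-12,24) -> (-31,24), length = 19
  seg 5: (-31,24) -> (-34,24), length = 3
  seg 6: (-34,24) -> (-53,24), length = 19
  seg 7: (-53,24) -> (-56,24), length = 3
  seg 8: (-56,24) -> (-75,24), length = 19
  seg 9: (-75,24) -> (-81,24), length = 6
  seg 10: (-81,24) -> (-87.894,25.216), length = 7
Total = 97

Answer: 97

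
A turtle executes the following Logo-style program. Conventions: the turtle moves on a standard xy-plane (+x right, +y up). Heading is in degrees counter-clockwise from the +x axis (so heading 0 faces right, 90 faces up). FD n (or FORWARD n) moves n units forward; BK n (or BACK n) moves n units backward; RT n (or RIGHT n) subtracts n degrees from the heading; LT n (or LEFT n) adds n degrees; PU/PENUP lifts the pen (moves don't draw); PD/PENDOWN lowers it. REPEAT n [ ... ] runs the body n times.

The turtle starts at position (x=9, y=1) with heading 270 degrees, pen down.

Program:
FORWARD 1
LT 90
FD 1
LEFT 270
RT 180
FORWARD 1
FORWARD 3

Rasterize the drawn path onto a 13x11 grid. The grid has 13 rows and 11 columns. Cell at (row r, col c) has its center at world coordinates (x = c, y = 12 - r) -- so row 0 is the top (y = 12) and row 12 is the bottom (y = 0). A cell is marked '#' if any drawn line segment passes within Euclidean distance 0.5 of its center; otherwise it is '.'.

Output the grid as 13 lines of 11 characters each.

Answer: ...........
...........
...........
...........
...........
...........
...........
...........
..........#
..........#
..........#
.........##
.........##

Derivation:
Segment 0: (9,1) -> (9,0)
Segment 1: (9,0) -> (10,-0)
Segment 2: (10,-0) -> (10,1)
Segment 3: (10,1) -> (10,4)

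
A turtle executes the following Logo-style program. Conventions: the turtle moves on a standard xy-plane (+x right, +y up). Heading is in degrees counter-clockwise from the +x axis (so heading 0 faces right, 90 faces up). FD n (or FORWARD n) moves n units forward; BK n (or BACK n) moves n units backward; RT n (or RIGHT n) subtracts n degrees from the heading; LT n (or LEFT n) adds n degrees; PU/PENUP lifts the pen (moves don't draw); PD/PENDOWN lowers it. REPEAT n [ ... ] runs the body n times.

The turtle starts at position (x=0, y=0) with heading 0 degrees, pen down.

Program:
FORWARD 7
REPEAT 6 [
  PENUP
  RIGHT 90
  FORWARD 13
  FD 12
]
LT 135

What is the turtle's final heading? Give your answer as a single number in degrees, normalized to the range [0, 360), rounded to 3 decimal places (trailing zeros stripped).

Executing turtle program step by step:
Start: pos=(0,0), heading=0, pen down
FD 7: (0,0) -> (7,0) [heading=0, draw]
REPEAT 6 [
  -- iteration 1/6 --
  PU: pen up
  RT 90: heading 0 -> 270
  FD 13: (7,0) -> (7,-13) [heading=270, move]
  FD 12: (7,-13) -> (7,-25) [heading=270, move]
  -- iteration 2/6 --
  PU: pen up
  RT 90: heading 270 -> 180
  FD 13: (7,-25) -> (-6,-25) [heading=180, move]
  FD 12: (-6,-25) -> (-18,-25) [heading=180, move]
  -- iteration 3/6 --
  PU: pen up
  RT 90: heading 180 -> 90
  FD 13: (-18,-25) -> (-18,-12) [heading=90, move]
  FD 12: (-18,-12) -> (-18,0) [heading=90, move]
  -- iteration 4/6 --
  PU: pen up
  RT 90: heading 90 -> 0
  FD 13: (-18,0) -> (-5,0) [heading=0, move]
  FD 12: (-5,0) -> (7,0) [heading=0, move]
  -- iteration 5/6 --
  PU: pen up
  RT 90: heading 0 -> 270
  FD 13: (7,0) -> (7,-13) [heading=270, move]
  FD 12: (7,-13) -> (7,-25) [heading=270, move]
  -- iteration 6/6 --
  PU: pen up
  RT 90: heading 270 -> 180
  FD 13: (7,-25) -> (-6,-25) [heading=180, move]
  FD 12: (-6,-25) -> (-18,-25) [heading=180, move]
]
LT 135: heading 180 -> 315
Final: pos=(-18,-25), heading=315, 1 segment(s) drawn

Answer: 315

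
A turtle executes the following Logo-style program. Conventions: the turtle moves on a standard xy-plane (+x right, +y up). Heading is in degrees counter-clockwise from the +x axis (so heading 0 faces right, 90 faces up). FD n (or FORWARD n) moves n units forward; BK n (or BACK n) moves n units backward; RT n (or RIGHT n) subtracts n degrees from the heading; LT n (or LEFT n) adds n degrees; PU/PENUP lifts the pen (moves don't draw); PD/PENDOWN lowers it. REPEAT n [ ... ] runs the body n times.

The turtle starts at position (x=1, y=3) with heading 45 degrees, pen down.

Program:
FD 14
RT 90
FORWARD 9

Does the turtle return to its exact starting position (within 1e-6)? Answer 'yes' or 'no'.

Answer: no

Derivation:
Executing turtle program step by step:
Start: pos=(1,3), heading=45, pen down
FD 14: (1,3) -> (10.899,12.899) [heading=45, draw]
RT 90: heading 45 -> 315
FD 9: (10.899,12.899) -> (17.263,6.536) [heading=315, draw]
Final: pos=(17.263,6.536), heading=315, 2 segment(s) drawn

Start position: (1, 3)
Final position: (17.263, 6.536)
Distance = 16.643; >= 1e-6 -> NOT closed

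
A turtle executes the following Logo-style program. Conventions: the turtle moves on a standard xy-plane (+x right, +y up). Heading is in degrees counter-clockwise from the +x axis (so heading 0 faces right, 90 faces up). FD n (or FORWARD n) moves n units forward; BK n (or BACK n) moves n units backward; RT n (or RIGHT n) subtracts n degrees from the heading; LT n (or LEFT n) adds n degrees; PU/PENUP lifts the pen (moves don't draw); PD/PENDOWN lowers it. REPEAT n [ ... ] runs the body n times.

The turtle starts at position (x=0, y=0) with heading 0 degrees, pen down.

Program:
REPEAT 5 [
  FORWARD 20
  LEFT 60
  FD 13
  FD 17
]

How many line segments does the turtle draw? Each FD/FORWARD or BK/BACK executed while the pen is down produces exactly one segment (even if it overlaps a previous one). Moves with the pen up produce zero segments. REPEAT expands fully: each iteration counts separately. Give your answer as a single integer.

Executing turtle program step by step:
Start: pos=(0,0), heading=0, pen down
REPEAT 5 [
  -- iteration 1/5 --
  FD 20: (0,0) -> (20,0) [heading=0, draw]
  LT 60: heading 0 -> 60
  FD 13: (20,0) -> (26.5,11.258) [heading=60, draw]
  FD 17: (26.5,11.258) -> (35,25.981) [heading=60, draw]
  -- iteration 2/5 --
  FD 20: (35,25.981) -> (45,43.301) [heading=60, draw]
  LT 60: heading 60 -> 120
  FD 13: (45,43.301) -> (38.5,54.56) [heading=120, draw]
  FD 17: (38.5,54.56) -> (30,69.282) [heading=120, draw]
  -- iteration 3/5 --
  FD 20: (30,69.282) -> (20,86.603) [heading=120, draw]
  LT 60: heading 120 -> 180
  FD 13: (20,86.603) -> (7,86.603) [heading=180, draw]
  FD 17: (7,86.603) -> (-10,86.603) [heading=180, draw]
  -- iteration 4/5 --
  FD 20: (-10,86.603) -> (-30,86.603) [heading=180, draw]
  LT 60: heading 180 -> 240
  FD 13: (-30,86.603) -> (-36.5,75.344) [heading=240, draw]
  FD 17: (-36.5,75.344) -> (-45,60.622) [heading=240, draw]
  -- iteration 5/5 --
  FD 20: (-45,60.622) -> (-55,43.301) [heading=240, draw]
  LT 60: heading 240 -> 300
  FD 13: (-55,43.301) -> (-48.5,32.043) [heading=300, draw]
  FD 17: (-48.5,32.043) -> (-40,17.321) [heading=300, draw]
]
Final: pos=(-40,17.321), heading=300, 15 segment(s) drawn
Segments drawn: 15

Answer: 15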